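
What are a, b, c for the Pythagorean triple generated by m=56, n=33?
(2047, 3696, 4225)

Euclid's formula: a = m² - n², b = 2mn, c = m² + n²
m = 56, n = 33
a = 56² - 33² = 3136 - 1089 = 2047
b = 2 × 56 × 33 = 3696
c = 56² + 33² = 3136 + 1089 = 4225
Verification: 2047² + 3696² = 4190209 + 13660416 = 17850625 = 4225² ✓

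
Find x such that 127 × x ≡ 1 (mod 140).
43

gcd(127, 140) = 1, so the inverse exists.
Extended Euclidean algorithm on (140, 127):
140 = 1 × 127 + 13  ⟹  13 = (1)·140 + (-1)·127
127 = 9 × 13 + 10  ⟹  10 = (-9)·140 + (10)·127
13 = 1 × 10 + 3  ⟹  3 = (10)·140 + (-11)·127
10 = 3 × 3 + 1  ⟹  1 = (-39)·140 + (43)·127
So (43)·127 ≡ 1 (mod 140), i.e. 127^(-1) ≡ 43 (mod 140).
Check: 127 × 43 = 5461 ≡ 1 (mod 140)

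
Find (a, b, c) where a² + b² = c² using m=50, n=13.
(2331, 1300, 2669)

Euclid's formula: a = m² - n², b = 2mn, c = m² + n²
m = 50, n = 13
a = 50² - 13² = 2500 - 169 = 2331
b = 2 × 50 × 13 = 1300
c = 50² + 13² = 2500 + 169 = 2669
Verification: 2331² + 1300² = 5433561 + 1690000 = 7123561 = 2669² ✓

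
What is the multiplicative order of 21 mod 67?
33

67 is prime, so ord(21) divides φ(67) = 66.
Divisors of 66: 1, 2, 3, 6, 11, 22, 33, 66.
Repeated squaring: 21^1 ≡ 21, 21^2 ≡ 39, 21^4 ≡ 47, 21^8 ≡ 65, 21^16 ≡ 4, 21^32 ≡ 16, 21^64 ≡ 55 (mod 67).
Test 21^d mod 67 for each divisor d in increasing order:
21^1 ≡ 21
21^2 ≡ 39
21^3 = 21^2·21^1 ≡ 15
21^6 = 21^4·21^2 ≡ 24
21^11 = 21^8·21^2·21^1 ≡ 37
21^22 = 21^16·21^4·21^2 ≡ 29
21^33 = 21^32·21^1 ≡ 1  ← first divisor giving 1
The order is 33.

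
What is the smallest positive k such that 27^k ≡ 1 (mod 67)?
22

67 is prime, so ord(27) divides φ(67) = 66.
Divisors of 66: 1, 2, 3, 6, 11, 22, 33, 66.
Repeated squaring: 27^1 ≡ 27, 27^2 ≡ 59, 27^4 ≡ 64, 27^8 ≡ 9, 27^16 ≡ 14, 27^32 ≡ 62, 27^64 ≡ 25 (mod 67).
Test 27^d mod 67 for each divisor d in increasing order:
27^1 ≡ 27
27^2 ≡ 59
27^3 = 27^2·27^1 ≡ 52
27^6 = 27^4·27^2 ≡ 24
27^11 = 27^8·27^2·27^1 ≡ 66
27^22 = 27^16·27^4·27^2 ≡ 1  ← first divisor giving 1
The order is 22.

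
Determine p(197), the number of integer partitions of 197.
3068829878530

p(n) counts ways to write n as a sum of positive integers (order ignored).
Euler's pentagonal recurrence: p(k) = p(k-1) + p(k-2) - p(k-5) - p(k-7) + p(k-12) + p(k-15) - ... (offsets j(3j∓1)/2, signs ++--, p(0)=1, p(<0)=0).
DP table for k = 0..196: p(0)=1, p(1)=1, p(2)=2, p(3)=3, p(4)=5, p(5)=7, p(6)=11, p(7)=15, p(8)=22, p(9)=30, p(10)=42, p(11)=56, p(12)=77, p(13)=101, p(14)=135, p(15)=176, p(16)=231, p(17)=297, p(18)=385, p(19)=490, p(20)=627, p(21)=792, p(22)=1002, p(23)=1255, p(24)=1575, p(25)=1958, p(26)=2436, p(27)=3010, p(28)=3718, p(29)=4565, p(30)=5604, p(31)=6842, p(32)=8349, p(33)=10143, p(34)=12310, p(35)=14883, p(36)=17977, p(37)=21637, p(38)=26015, p(39)=31185, p(40)=37338, p(41)=44583, p(42)=53174, p(43)=63261, p(44)=75175, p(45)=89134, p(46)=105558, p(47)=124754, p(48)=147273, p(49)=173525, p(50)=204226, p(51)=239943, p(52)=281589, p(53)=329931, p(54)=386155, p(55)=451276, p(56)=526823, p(57)=614154, p(58)=715220, p(59)=831820, p(60)=966467, p(61)=1121505, p(62)=1300156, p(63)=1505499, p(64)=1741630, p(65)=2012558, p(66)=2323520, p(67)=2679689, p(68)=3087735, p(69)=3554345, p(70)=4087968, p(71)=4697205, p(72)=5392783, p(73)=6185689, p(74)=7089500, p(75)=8118264, p(76)=9289091, p(77)=10619863, p(78)=12132164, p(79)=13848650, p(80)=15796476, p(81)=18004327, p(82)=20506255, p(83)=23338469, p(84)=26543660, p(85)=30167357, p(86)=34262962, p(87)=38887673, p(88)=44108109, p(89)=49995925, p(90)=56634173, p(91)=64112359, p(92)=72533807, p(93)=82010177, p(94)=92669720, p(95)=104651419, p(96)=118114304, p(97)=133230930, p(98)=150198136, p(99)=169229875, p(100)=190569292, p(101)=214481126, p(102)=241265379, p(103)=271248950, p(104)=304801365, p(105)=342325709, p(106)=384276336, p(107)=431149389, p(108)=483502844, p(109)=541946240, p(110)=607163746, p(111)=679903203, p(112)=761002156, p(113)=851376628, p(114)=952050665, p(115)=1064144451, p(116)=1188908248, p(117)=1327710076, p(118)=1482074143, p(119)=1653668665, p(120)=1844349560, p(121)=2056148051, p(122)=2291320912, p(123)=2552338241, p(124)=2841940500, p(125)=3163127352, p(126)=3519222692, p(127)=3913864295, p(128)=4351078600, p(129)=4835271870, p(130)=5371315400, p(131)=5964539504, p(132)=6620830889, p(133)=7346629512, p(134)=8149040695, p(135)=9035836076, p(136)=10015581680, p(137)=11097645016, p(138)=12292341831, p(139)=13610949895, p(140)=15065878135, p(141)=16670689208, p(142)=18440293320, p(143)=20390982757, p(144)=22540654445, p(145)=24908858009, p(146)=27517052599, p(147)=30388671978, p(148)=33549419497, p(149)=37027355200, p(150)=40853235313, p(151)=45060624582, p(152)=49686288421, p(153)=54770336324, p(154)=60356673280, p(155)=66493182097, p(156)=73232243759, p(157)=80630964769, p(158)=88751778802, p(159)=97662728555, p(160)=107438159466, p(161)=118159068427, p(162)=129913904637, p(163)=142798995930, p(164)=156919475295, p(165)=172389800255, p(166)=189334822579, p(167)=207890420102, p(168)=228204732751, p(169)=250438925115, p(170)=274768617130, p(171)=301384802048, p(172)=330495499613, p(173)=362326859895, p(174)=397125074750, p(175)=435157697830, p(176)=476715857290, p(177)=522115831195, p(178)=571701605655, p(179)=625846753120, p(180)=684957390936, p(181)=749474411781, p(182)=819876908323, p(183)=896684817527, p(184)=980462880430, p(185)=1071823774337, p(186)=1171432692373, p(187)=1280011042268, p(188)=1398341745571, p(189)=1527273599625, p(190)=1667727404093, p(191)=1820701100652, p(192)=1987276856363, p(193)=2168627105469, p(194)=2366022741845, p(195)=2580840212973, p(196)=2814570987591.
Final step: p(197) = p(196) + p(195) - p(192) - p(190) + p(185) + p(182) - p(175) - p(171) + p(162) + p(157) - p(146) - p(140) + p(127) + p(120) - p(105) - p(97) + p(80) + p(71) - p(52) - p(42) + p(21) + p(10)
= 2814570987591 + 2580840212973 - 1987276856363 - 1667727404093 + 1071823774337 + 819876908323 - 435157697830 - 301384802048 + 129913904637 + 80630964769 - 27517052599 - 15065878135 + 3913864295 + 1844349560 - 342325709 - 133230930 + 15796476 + 4697205 - 281589 - 53174 + 792 + 42
= 3068829878530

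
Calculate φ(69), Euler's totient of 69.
44

69 = 3 × 23
φ(n) = n × ∏(1 - 1/p) for each prime p dividing n
φ(69) = 69 × (1 - 1/3) × (1 - 1/23) = 44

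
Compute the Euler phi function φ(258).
84

258 = 2 × 3 × 43
φ(n) = n × ∏(1 - 1/p) for each prime p dividing n
φ(258) = 258 × (1 - 1/2) × (1 - 1/3) × (1 - 1/43) = 84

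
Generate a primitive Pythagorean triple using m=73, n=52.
(2625, 7592, 8033)

Euclid's formula: a = m² - n², b = 2mn, c = m² + n²
m = 73, n = 52
a = 73² - 52² = 5329 - 2704 = 2625
b = 2 × 73 × 52 = 7592
c = 73² + 52² = 5329 + 2704 = 8033
Verification: 2625² + 7592² = 6890625 + 57638464 = 64529089 = 8033² ✓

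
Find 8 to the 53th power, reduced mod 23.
9

Repeated squaring. Binary of 53 = 110101.
8^1 ≡ 8 (mod 23); 8^2 ≡ 18 (mod 23); 8^4 ≡ 2 (mod 23); 8^8 ≡ 4 (mod 23); 8^16 ≡ 16 (mod 23); 8^32 ≡ 3 (mod 23)
8^53 = 8^1 × 8^4 × 8^16 × 8^32 ≡ 9 (mod 23)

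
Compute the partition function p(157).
80630964769

p(n) counts ways to write n as a sum of positive integers (order ignored).
Euler's pentagonal recurrence: p(k) = p(k-1) + p(k-2) - p(k-5) - p(k-7) + p(k-12) + p(k-15) - ... (offsets j(3j∓1)/2, signs ++--, p(0)=1, p(<0)=0).
DP table for k = 0..156: p(0)=1, p(1)=1, p(2)=2, p(3)=3, p(4)=5, p(5)=7, p(6)=11, p(7)=15, p(8)=22, p(9)=30, p(10)=42, p(11)=56, p(12)=77, p(13)=101, p(14)=135, p(15)=176, p(16)=231, p(17)=297, p(18)=385, p(19)=490, p(20)=627, p(21)=792, p(22)=1002, p(23)=1255, p(24)=1575, p(25)=1958, p(26)=2436, p(27)=3010, p(28)=3718, p(29)=4565, p(30)=5604, p(31)=6842, p(32)=8349, p(33)=10143, p(34)=12310, p(35)=14883, p(36)=17977, p(37)=21637, p(38)=26015, p(39)=31185, p(40)=37338, p(41)=44583, p(42)=53174, p(43)=63261, p(44)=75175, p(45)=89134, p(46)=105558, p(47)=124754, p(48)=147273, p(49)=173525, p(50)=204226, p(51)=239943, p(52)=281589, p(53)=329931, p(54)=386155, p(55)=451276, p(56)=526823, p(57)=614154, p(58)=715220, p(59)=831820, p(60)=966467, p(61)=1121505, p(62)=1300156, p(63)=1505499, p(64)=1741630, p(65)=2012558, p(66)=2323520, p(67)=2679689, p(68)=3087735, p(69)=3554345, p(70)=4087968, p(71)=4697205, p(72)=5392783, p(73)=6185689, p(74)=7089500, p(75)=8118264, p(76)=9289091, p(77)=10619863, p(78)=12132164, p(79)=13848650, p(80)=15796476, p(81)=18004327, p(82)=20506255, p(83)=23338469, p(84)=26543660, p(85)=30167357, p(86)=34262962, p(87)=38887673, p(88)=44108109, p(89)=49995925, p(90)=56634173, p(91)=64112359, p(92)=72533807, p(93)=82010177, p(94)=92669720, p(95)=104651419, p(96)=118114304, p(97)=133230930, p(98)=150198136, p(99)=169229875, p(100)=190569292, p(101)=214481126, p(102)=241265379, p(103)=271248950, p(104)=304801365, p(105)=342325709, p(106)=384276336, p(107)=431149389, p(108)=483502844, p(109)=541946240, p(110)=607163746, p(111)=679903203, p(112)=761002156, p(113)=851376628, p(114)=952050665, p(115)=1064144451, p(116)=1188908248, p(117)=1327710076, p(118)=1482074143, p(119)=1653668665, p(120)=1844349560, p(121)=2056148051, p(122)=2291320912, p(123)=2552338241, p(124)=2841940500, p(125)=3163127352, p(126)=3519222692, p(127)=3913864295, p(128)=4351078600, p(129)=4835271870, p(130)=5371315400, p(131)=5964539504, p(132)=6620830889, p(133)=7346629512, p(134)=8149040695, p(135)=9035836076, p(136)=10015581680, p(137)=11097645016, p(138)=12292341831, p(139)=13610949895, p(140)=15065878135, p(141)=16670689208, p(142)=18440293320, p(143)=20390982757, p(144)=22540654445, p(145)=24908858009, p(146)=27517052599, p(147)=30388671978, p(148)=33549419497, p(149)=37027355200, p(150)=40853235313, p(151)=45060624582, p(152)=49686288421, p(153)=54770336324, p(154)=60356673280, p(155)=66493182097, p(156)=73232243759.
Final step: p(157) = p(156) + p(155) - p(152) - p(150) + p(145) + p(142) - p(135) - p(131) + p(122) + p(117) - p(106) - p(100) + p(87) + p(80) - p(65) - p(57) + p(40) + p(31) - p(12) - p(2)
= 73232243759 + 66493182097 - 49686288421 - 40853235313 + 24908858009 + 18440293320 - 9035836076 - 5964539504 + 2291320912 + 1327710076 - 384276336 - 190569292 + 38887673 + 15796476 - 2012558 - 614154 + 37338 + 6842 - 77 - 2
= 80630964769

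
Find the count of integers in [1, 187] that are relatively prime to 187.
160

187 = 11 × 17
φ(n) = n × ∏(1 - 1/p) for each prime p dividing n
φ(187) = 187 × (1 - 1/11) × (1 - 1/17) = 160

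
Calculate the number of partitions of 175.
435157697830

p(n) counts ways to write n as a sum of positive integers (order ignored).
Euler's pentagonal recurrence: p(k) = p(k-1) + p(k-2) - p(k-5) - p(k-7) + p(k-12) + p(k-15) - ... (offsets j(3j∓1)/2, signs ++--, p(0)=1, p(<0)=0).
DP table for k = 0..174: p(0)=1, p(1)=1, p(2)=2, p(3)=3, p(4)=5, p(5)=7, p(6)=11, p(7)=15, p(8)=22, p(9)=30, p(10)=42, p(11)=56, p(12)=77, p(13)=101, p(14)=135, p(15)=176, p(16)=231, p(17)=297, p(18)=385, p(19)=490, p(20)=627, p(21)=792, p(22)=1002, p(23)=1255, p(24)=1575, p(25)=1958, p(26)=2436, p(27)=3010, p(28)=3718, p(29)=4565, p(30)=5604, p(31)=6842, p(32)=8349, p(33)=10143, p(34)=12310, p(35)=14883, p(36)=17977, p(37)=21637, p(38)=26015, p(39)=31185, p(40)=37338, p(41)=44583, p(42)=53174, p(43)=63261, p(44)=75175, p(45)=89134, p(46)=105558, p(47)=124754, p(48)=147273, p(49)=173525, p(50)=204226, p(51)=239943, p(52)=281589, p(53)=329931, p(54)=386155, p(55)=451276, p(56)=526823, p(57)=614154, p(58)=715220, p(59)=831820, p(60)=966467, p(61)=1121505, p(62)=1300156, p(63)=1505499, p(64)=1741630, p(65)=2012558, p(66)=2323520, p(67)=2679689, p(68)=3087735, p(69)=3554345, p(70)=4087968, p(71)=4697205, p(72)=5392783, p(73)=6185689, p(74)=7089500, p(75)=8118264, p(76)=9289091, p(77)=10619863, p(78)=12132164, p(79)=13848650, p(80)=15796476, p(81)=18004327, p(82)=20506255, p(83)=23338469, p(84)=26543660, p(85)=30167357, p(86)=34262962, p(87)=38887673, p(88)=44108109, p(89)=49995925, p(90)=56634173, p(91)=64112359, p(92)=72533807, p(93)=82010177, p(94)=92669720, p(95)=104651419, p(96)=118114304, p(97)=133230930, p(98)=150198136, p(99)=169229875, p(100)=190569292, p(101)=214481126, p(102)=241265379, p(103)=271248950, p(104)=304801365, p(105)=342325709, p(106)=384276336, p(107)=431149389, p(108)=483502844, p(109)=541946240, p(110)=607163746, p(111)=679903203, p(112)=761002156, p(113)=851376628, p(114)=952050665, p(115)=1064144451, p(116)=1188908248, p(117)=1327710076, p(118)=1482074143, p(119)=1653668665, p(120)=1844349560, p(121)=2056148051, p(122)=2291320912, p(123)=2552338241, p(124)=2841940500, p(125)=3163127352, p(126)=3519222692, p(127)=3913864295, p(128)=4351078600, p(129)=4835271870, p(130)=5371315400, p(131)=5964539504, p(132)=6620830889, p(133)=7346629512, p(134)=8149040695, p(135)=9035836076, p(136)=10015581680, p(137)=11097645016, p(138)=12292341831, p(139)=13610949895, p(140)=15065878135, p(141)=16670689208, p(142)=18440293320, p(143)=20390982757, p(144)=22540654445, p(145)=24908858009, p(146)=27517052599, p(147)=30388671978, p(148)=33549419497, p(149)=37027355200, p(150)=40853235313, p(151)=45060624582, p(152)=49686288421, p(153)=54770336324, p(154)=60356673280, p(155)=66493182097, p(156)=73232243759, p(157)=80630964769, p(158)=88751778802, p(159)=97662728555, p(160)=107438159466, p(161)=118159068427, p(162)=129913904637, p(163)=142798995930, p(164)=156919475295, p(165)=172389800255, p(166)=189334822579, p(167)=207890420102, p(168)=228204732751, p(169)=250438925115, p(170)=274768617130, p(171)=301384802048, p(172)=330495499613, p(173)=362326859895, p(174)=397125074750.
Final step: p(175) = p(174) + p(173) - p(170) - p(168) + p(163) + p(160) - p(153) - p(149) + p(140) + p(135) - p(124) - p(118) + p(105) + p(98) - p(83) - p(75) + p(58) + p(49) - p(30) - p(20)
= 397125074750 + 362326859895 - 274768617130 - 228204732751 + 142798995930 + 107438159466 - 54770336324 - 37027355200 + 15065878135 + 9035836076 - 2841940500 - 1482074143 + 342325709 + 150198136 - 23338469 - 8118264 + 715220 + 173525 - 5604 - 627
= 435157697830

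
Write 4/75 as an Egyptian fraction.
1/19 + 1/1425

Greedy algorithm:
4/75: ceiling(75/4) = 19, use 1/19
1/1425: ceiling(1425/1) = 1425, use 1/1425
Result: 4/75 = 1/19 + 1/1425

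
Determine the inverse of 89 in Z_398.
161

gcd(89, 398) = 1, so the inverse exists.
Extended Euclidean algorithm on (398, 89):
398 = 4 × 89 + 42  ⟹  42 = (1)·398 + (-4)·89
89 = 2 × 42 + 5  ⟹  5 = (-2)·398 + (9)·89
42 = 8 × 5 + 2  ⟹  2 = (17)·398 + (-76)·89
5 = 2 × 2 + 1  ⟹  1 = (-36)·398 + (161)·89
So (161)·89 ≡ 1 (mod 398), i.e. 89^(-1) ≡ 161 (mod 398).
Check: 89 × 161 = 14329 ≡ 1 (mod 398)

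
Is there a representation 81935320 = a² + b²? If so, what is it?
Not possible

Factorization: 81935320 = 2^3 × 5 × 127^3
By Fermat: n is sum of two squares iff every prime p ≡ 3 (mod 4) appears to even power.
Prime(s) ≡ 3 (mod 4) with odd exponent: [(127, 3)]
Therefore 81935320 cannot be expressed as a² + b².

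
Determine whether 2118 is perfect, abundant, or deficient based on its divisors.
abundant

Proper divisors of 2118: sum = 1 + 2 + 3 + 6 + 353 + 706 + 1059 = 2130
Since 2130 > 2118, 2118 is abundant.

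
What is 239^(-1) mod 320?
79

gcd(239, 320) = 1, so the inverse exists.
Extended Euclidean algorithm on (320, 239):
320 = 1 × 239 + 81  ⟹  81 = (1)·320 + (-1)·239
239 = 2 × 81 + 77  ⟹  77 = (-2)·320 + (3)·239
81 = 1 × 77 + 4  ⟹  4 = (3)·320 + (-4)·239
77 = 19 × 4 + 1  ⟹  1 = (-59)·320 + (79)·239
So (79)·239 ≡ 1 (mod 320), i.e. 239^(-1) ≡ 79 (mod 320).
Check: 239 × 79 = 18881 ≡ 1 (mod 320)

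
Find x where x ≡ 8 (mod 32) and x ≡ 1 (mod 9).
136

Using Chinese Remainder Theorem:
M = 32 × 9 = 288
M1 = 9, M2 = 32
y1 = 9^(-1) mod 32 = 25
y2 = 32^(-1) mod 9 = 2
x = (8×9×25 + 1×32×2) mod 288 = 136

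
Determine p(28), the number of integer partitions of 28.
3718

p(n) counts ways to write n as a sum of positive integers (order ignored).
Euler's pentagonal recurrence: p(k) = p(k-1) + p(k-2) - p(k-5) - p(k-7) + p(k-12) + p(k-15) - ... (offsets j(3j∓1)/2, signs ++--, p(0)=1, p(<0)=0).
DP table for k = 0..27: p(0)=1, p(1)=1, p(2)=2, p(3)=3, p(4)=5, p(5)=7, p(6)=11, p(7)=15, p(8)=22, p(9)=30, p(10)=42, p(11)=56, p(12)=77, p(13)=101, p(14)=135, p(15)=176, p(16)=231, p(17)=297, p(18)=385, p(19)=490, p(20)=627, p(21)=792, p(22)=1002, p(23)=1255, p(24)=1575, p(25)=1958, p(26)=2436, p(27)=3010.
Final step: p(28) = p(27) + p(26) - p(23) - p(21) + p(16) + p(13) - p(6) - p(2)
= 3010 + 2436 - 1255 - 792 + 231 + 101 - 11 - 2
= 3718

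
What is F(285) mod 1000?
410

Matrix identity: Q^n = [[F_(n+1), F_n], [F_n, F_(n-1)]] with Q = [[1,1],[1,0]].
n = 285 = 100011101₂. Square-and-multiply, entries mod 1000:
Q^1 = [[1,1],[1,0]]
Q^2 = (Q^1)² = [[2,1],[1,1]]
Q^4 = (Q^2)² = [[5,3],[3,2]]
Q^8 = (Q^4)² = [[34,21],[21,13]]
Q^17 = (Q^8)²·Q = [[584,597],[597,987]]
Q^35 = (Q^17)²·Q = [[352,465],[465,887]]
Q^71 = (Q^35)²·Q = [[264,129],[129,135]]
Q^142 = (Q^71)² = [[337,471],[471,866]]
Q^285 = (Q^142)²·Q = [[23,410],[410,613]]
F_285 mod 1000 = Q^285[0][1] = 410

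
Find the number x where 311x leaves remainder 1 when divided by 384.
263

gcd(311, 384) = 1, so the inverse exists.
Extended Euclidean algorithm on (384, 311):
384 = 1 × 311 + 73  ⟹  73 = (1)·384 + (-1)·311
311 = 4 × 73 + 19  ⟹  19 = (-4)·384 + (5)·311
73 = 3 × 19 + 16  ⟹  16 = (13)·384 + (-16)·311
19 = 1 × 16 + 3  ⟹  3 = (-17)·384 + (21)·311
16 = 5 × 3 + 1  ⟹  1 = (98)·384 + (-121)·311
So (-121)·311 ≡ 1 (mod 384), i.e. 311^(-1) ≡ -121 ≡ 263 (mod 384).
Check: 311 × 263 = 81793 ≡ 1 (mod 384)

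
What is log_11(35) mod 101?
41

Baby-step giant-step with step n = ⌈√101⌉ = 11.
Baby steps 11^j mod 101 (j:value) for j=0..10: 0:1, 1:11, 2:20, 3:18, 4:97, 5:57, 6:21, 7:29, 8:16, 9:75, 10:17.
Giant-step multiplier: 11^(-11) ≡ 11^(100-11) = 11^89 ≡ 74 (mod 101).
Giant steps γ_i = 35·74^i mod 101: γ_0=35, γ_1=65, γ_2=63, γ_3=16 (in table at j=8).
x = i·n + j = 3·11 + 8 = 41.
Check: 11^41 ≡ 35 (mod 101).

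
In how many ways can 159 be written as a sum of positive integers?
97662728555

p(n) counts ways to write n as a sum of positive integers (order ignored).
Euler's pentagonal recurrence: p(k) = p(k-1) + p(k-2) - p(k-5) - p(k-7) + p(k-12) + p(k-15) - ... (offsets j(3j∓1)/2, signs ++--, p(0)=1, p(<0)=0).
DP table for k = 0..158: p(0)=1, p(1)=1, p(2)=2, p(3)=3, p(4)=5, p(5)=7, p(6)=11, p(7)=15, p(8)=22, p(9)=30, p(10)=42, p(11)=56, p(12)=77, p(13)=101, p(14)=135, p(15)=176, p(16)=231, p(17)=297, p(18)=385, p(19)=490, p(20)=627, p(21)=792, p(22)=1002, p(23)=1255, p(24)=1575, p(25)=1958, p(26)=2436, p(27)=3010, p(28)=3718, p(29)=4565, p(30)=5604, p(31)=6842, p(32)=8349, p(33)=10143, p(34)=12310, p(35)=14883, p(36)=17977, p(37)=21637, p(38)=26015, p(39)=31185, p(40)=37338, p(41)=44583, p(42)=53174, p(43)=63261, p(44)=75175, p(45)=89134, p(46)=105558, p(47)=124754, p(48)=147273, p(49)=173525, p(50)=204226, p(51)=239943, p(52)=281589, p(53)=329931, p(54)=386155, p(55)=451276, p(56)=526823, p(57)=614154, p(58)=715220, p(59)=831820, p(60)=966467, p(61)=1121505, p(62)=1300156, p(63)=1505499, p(64)=1741630, p(65)=2012558, p(66)=2323520, p(67)=2679689, p(68)=3087735, p(69)=3554345, p(70)=4087968, p(71)=4697205, p(72)=5392783, p(73)=6185689, p(74)=7089500, p(75)=8118264, p(76)=9289091, p(77)=10619863, p(78)=12132164, p(79)=13848650, p(80)=15796476, p(81)=18004327, p(82)=20506255, p(83)=23338469, p(84)=26543660, p(85)=30167357, p(86)=34262962, p(87)=38887673, p(88)=44108109, p(89)=49995925, p(90)=56634173, p(91)=64112359, p(92)=72533807, p(93)=82010177, p(94)=92669720, p(95)=104651419, p(96)=118114304, p(97)=133230930, p(98)=150198136, p(99)=169229875, p(100)=190569292, p(101)=214481126, p(102)=241265379, p(103)=271248950, p(104)=304801365, p(105)=342325709, p(106)=384276336, p(107)=431149389, p(108)=483502844, p(109)=541946240, p(110)=607163746, p(111)=679903203, p(112)=761002156, p(113)=851376628, p(114)=952050665, p(115)=1064144451, p(116)=1188908248, p(117)=1327710076, p(118)=1482074143, p(119)=1653668665, p(120)=1844349560, p(121)=2056148051, p(122)=2291320912, p(123)=2552338241, p(124)=2841940500, p(125)=3163127352, p(126)=3519222692, p(127)=3913864295, p(128)=4351078600, p(129)=4835271870, p(130)=5371315400, p(131)=5964539504, p(132)=6620830889, p(133)=7346629512, p(134)=8149040695, p(135)=9035836076, p(136)=10015581680, p(137)=11097645016, p(138)=12292341831, p(139)=13610949895, p(140)=15065878135, p(141)=16670689208, p(142)=18440293320, p(143)=20390982757, p(144)=22540654445, p(145)=24908858009, p(146)=27517052599, p(147)=30388671978, p(148)=33549419497, p(149)=37027355200, p(150)=40853235313, p(151)=45060624582, p(152)=49686288421, p(153)=54770336324, p(154)=60356673280, p(155)=66493182097, p(156)=73232243759, p(157)=80630964769, p(158)=88751778802.
Final step: p(159) = p(158) + p(157) - p(154) - p(152) + p(147) + p(144) - p(137) - p(133) + p(124) + p(119) - p(108) - p(102) + p(89) + p(82) - p(67) - p(59) + p(42) + p(33) - p(14) - p(4)
= 88751778802 + 80630964769 - 60356673280 - 49686288421 + 30388671978 + 22540654445 - 11097645016 - 7346629512 + 2841940500 + 1653668665 - 483502844 - 241265379 + 49995925 + 20506255 - 2679689 - 831820 + 53174 + 10143 - 135 - 5
= 97662728555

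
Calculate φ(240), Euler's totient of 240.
64

240 = 2^4 × 3 × 5
φ(n) = n × ∏(1 - 1/p) for each prime p dividing n
φ(240) = 240 × (1 - 1/2) × (1 - 1/3) × (1 - 1/5) = 64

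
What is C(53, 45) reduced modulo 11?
9

Using Lucas' theorem:
Write n=53 and k=45 in base 11:
n in base 11: [4, 9]
k in base 11: [4, 1]
C(53,45) mod 11 = ∏ C(n_i, k_i) mod 11
Digit binomials (mod 11): C(4,4) = 1; C(9,1) = 9
Product: 1 × 9 = 9 ≡ 9 (mod 11)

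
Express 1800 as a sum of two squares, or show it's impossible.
6² + 42² (a=6, b=42)

Factorization: 1800 = 2^3 × 3^2 × 5^2
By Fermat: n is sum of two squares iff every prime p ≡ 3 (mod 4) appears to even power.
All primes ≡ 3 (mod 4) appear to even power.
Search a = 0, 1, 2, … for 1800 - a² a perfect square: first hit at a = 6: 1800 - 36 = 1764 = 42².
1800 = 6² + 42² = 36 + 1764 ✓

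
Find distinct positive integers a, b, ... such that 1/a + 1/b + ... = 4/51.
1/13 + 1/663

Greedy algorithm:
4/51: ceiling(51/4) = 13, use 1/13
1/663: ceiling(663/1) = 663, use 1/663
Result: 4/51 = 1/13 + 1/663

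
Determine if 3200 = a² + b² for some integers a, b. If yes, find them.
8² + 56² (a=8, b=56)

Factorization: 3200 = 2^7 × 5^2
By Fermat: n is sum of two squares iff every prime p ≡ 3 (mod 4) appears to even power.
All primes ≡ 3 (mod 4) appear to even power.
Search a = 0, 1, 2, … for 3200 - a² a perfect square: first hit at a = 8: 3200 - 64 = 3136 = 56².
3200 = 8² + 56² = 64 + 3136 ✓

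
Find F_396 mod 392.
144

Matrix identity: Q^n = [[F_(n+1), F_n], [F_n, F_(n-1)]] with Q = [[1,1],[1,0]].
n = 396 = 110001100₂. Square-and-multiply, entries mod 392:
Q^1 = [[1,1],[1,0]]
Q^3 = (Q^1)²·Q = [[3,2],[2,1]]
Q^6 = (Q^3)² = [[13,8],[8,5]]
Q^12 = (Q^6)² = [[233,144],[144,89]]
Q^24 = (Q^12)² = [[153,112],[112,41]]
Q^49 = (Q^24)²·Q = [[57,281],[281,168]]
Q^99 = (Q^49)²·Q = [[3,282],[282,113]]
Q^198 = (Q^99)² = [[349,176],[176,173]]
Q^396 = (Q^198)² = [[289,144],[144,145]]
F_396 mod 392 = Q^396[0][1] = 144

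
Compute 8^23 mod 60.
32

Repeated squaring. Binary of 23 = 10111.
8^1 ≡ 8 (mod 60); 8^2 ≡ 4 (mod 60); 8^4 ≡ 16 (mod 60); 8^8 ≡ 16 (mod 60); 8^16 ≡ 16 (mod 60)
8^23 = 8^1 × 8^2 × 8^4 × 8^16 ≡ 32 (mod 60)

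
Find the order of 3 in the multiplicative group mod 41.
8

41 is prime, so ord(3) divides φ(41) = 40.
Divisors of 40: 1, 2, 4, 5, 8, 10, 20, 40.
Repeated squaring: 3^1 ≡ 3, 3^2 ≡ 9, 3^4 ≡ 40, 3^8 ≡ 1, 3^16 ≡ 1, 3^32 ≡ 1 (mod 41).
Test 3^d mod 41 for each divisor d in increasing order:
3^1 ≡ 3
3^2 ≡ 9
3^4 ≡ 40
3^5 = 3^4·3^1 ≡ 38
3^8 ≡ 1  ← first divisor giving 1
The order is 8.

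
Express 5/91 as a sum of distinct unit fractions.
1/19 + 1/433 + 1/249553 + 1/93414800161 + 1/17452649778145716451681

Greedy algorithm:
5/91: ceiling(91/5) = 19, use 1/19
4/1729: ceiling(1729/4) = 433, use 1/433
3/748657: ceiling(748657/3) = 249553, use 1/249553
2/186829600321: ceiling(186829600321/2) = 93414800161, use 1/93414800161
1/17452649778145716451681: ceiling(17452649778145716451681/1) = 17452649778145716451681, use 1/17452649778145716451681
Result: 5/91 = 1/19 + 1/433 + 1/249553 + 1/93414800161 + 1/17452649778145716451681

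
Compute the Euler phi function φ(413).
348

413 = 7 × 59
φ(n) = n × ∏(1 - 1/p) for each prime p dividing n
φ(413) = 413 × (1 - 1/7) × (1 - 1/59) = 348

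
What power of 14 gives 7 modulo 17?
3

Baby-step giant-step with step n = ⌈√17⌉ = 5.
Baby steps 14^j mod 17 (j:value) for j=0..4: 0:1, 1:14, 2:9, 3:7, 4:13.
h = 7 is already in the table at j=3, so x = 3.
Check: 14^3 ≡ 7 (mod 17).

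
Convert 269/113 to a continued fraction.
[2; 2, 1, 1, 1, 2, 5]

Euclidean algorithm steps:
269 = 2 × 113 + 43
113 = 2 × 43 + 27
43 = 1 × 27 + 16
27 = 1 × 16 + 11
16 = 1 × 11 + 5
11 = 2 × 5 + 1
5 = 5 × 1 + 0
Continued fraction: [2; 2, 1, 1, 1, 2, 5]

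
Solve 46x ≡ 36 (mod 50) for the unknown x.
x ≡ 16 (mod 25)

gcd(46, 50) = 2, which divides 36, so solutions exist.
Divide through by 2: 23x ≡ 18 (mod 25).
Find 23^(-1) mod 25 by the extended Euclidean algorithm:
25 = 1 × 23 + 2  ⟹  2 = (1)·25 + (-1)·23
23 = 11 × 2 + 1  ⟹  1 = (-11)·25 + (12)·23
So (12)·23 ≡ 1 (mod 25), i.e. 23^(-1) ≡ 12 (mod 25).
x ≡ 12 × 18 = 216 ≡ 16 (mod 25).
Check: 46 × 16 = 736 ≡ 36 (mod 50).
x ≡ 16 (mod 25), giving 2 solutions mod 50.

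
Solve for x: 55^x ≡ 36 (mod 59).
22

Baby-step giant-step with step n = ⌈√59⌉ = 8.
Baby steps 55^j mod 59 (j:value) for j=0..7: 0:1, 1:55, 2:16, 3:54, 4:20, 5:38, 6:25, 7:18.
Giant-step multiplier: 55^(-8) ≡ 55^(58-8) = 55^50 ≡ 9 (mod 59).
Giant steps γ_i = 36·9^i mod 59: γ_0=36, γ_1=29, γ_2=25 (in table at j=6).
x = i·n + j = 2·8 + 6 = 22.
Check: 55^22 ≡ 36 (mod 59).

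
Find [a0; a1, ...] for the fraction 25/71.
[0; 2, 1, 5, 4]

Euclidean algorithm steps:
25 = 0 × 71 + 25
71 = 2 × 25 + 21
25 = 1 × 21 + 4
21 = 5 × 4 + 1
4 = 4 × 1 + 0
Continued fraction: [0; 2, 1, 5, 4]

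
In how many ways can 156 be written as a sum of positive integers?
73232243759

p(n) counts ways to write n as a sum of positive integers (order ignored).
Euler's pentagonal recurrence: p(k) = p(k-1) + p(k-2) - p(k-5) - p(k-7) + p(k-12) + p(k-15) - ... (offsets j(3j∓1)/2, signs ++--, p(0)=1, p(<0)=0).
DP table for k = 0..155: p(0)=1, p(1)=1, p(2)=2, p(3)=3, p(4)=5, p(5)=7, p(6)=11, p(7)=15, p(8)=22, p(9)=30, p(10)=42, p(11)=56, p(12)=77, p(13)=101, p(14)=135, p(15)=176, p(16)=231, p(17)=297, p(18)=385, p(19)=490, p(20)=627, p(21)=792, p(22)=1002, p(23)=1255, p(24)=1575, p(25)=1958, p(26)=2436, p(27)=3010, p(28)=3718, p(29)=4565, p(30)=5604, p(31)=6842, p(32)=8349, p(33)=10143, p(34)=12310, p(35)=14883, p(36)=17977, p(37)=21637, p(38)=26015, p(39)=31185, p(40)=37338, p(41)=44583, p(42)=53174, p(43)=63261, p(44)=75175, p(45)=89134, p(46)=105558, p(47)=124754, p(48)=147273, p(49)=173525, p(50)=204226, p(51)=239943, p(52)=281589, p(53)=329931, p(54)=386155, p(55)=451276, p(56)=526823, p(57)=614154, p(58)=715220, p(59)=831820, p(60)=966467, p(61)=1121505, p(62)=1300156, p(63)=1505499, p(64)=1741630, p(65)=2012558, p(66)=2323520, p(67)=2679689, p(68)=3087735, p(69)=3554345, p(70)=4087968, p(71)=4697205, p(72)=5392783, p(73)=6185689, p(74)=7089500, p(75)=8118264, p(76)=9289091, p(77)=10619863, p(78)=12132164, p(79)=13848650, p(80)=15796476, p(81)=18004327, p(82)=20506255, p(83)=23338469, p(84)=26543660, p(85)=30167357, p(86)=34262962, p(87)=38887673, p(88)=44108109, p(89)=49995925, p(90)=56634173, p(91)=64112359, p(92)=72533807, p(93)=82010177, p(94)=92669720, p(95)=104651419, p(96)=118114304, p(97)=133230930, p(98)=150198136, p(99)=169229875, p(100)=190569292, p(101)=214481126, p(102)=241265379, p(103)=271248950, p(104)=304801365, p(105)=342325709, p(106)=384276336, p(107)=431149389, p(108)=483502844, p(109)=541946240, p(110)=607163746, p(111)=679903203, p(112)=761002156, p(113)=851376628, p(114)=952050665, p(115)=1064144451, p(116)=1188908248, p(117)=1327710076, p(118)=1482074143, p(119)=1653668665, p(120)=1844349560, p(121)=2056148051, p(122)=2291320912, p(123)=2552338241, p(124)=2841940500, p(125)=3163127352, p(126)=3519222692, p(127)=3913864295, p(128)=4351078600, p(129)=4835271870, p(130)=5371315400, p(131)=5964539504, p(132)=6620830889, p(133)=7346629512, p(134)=8149040695, p(135)=9035836076, p(136)=10015581680, p(137)=11097645016, p(138)=12292341831, p(139)=13610949895, p(140)=15065878135, p(141)=16670689208, p(142)=18440293320, p(143)=20390982757, p(144)=22540654445, p(145)=24908858009, p(146)=27517052599, p(147)=30388671978, p(148)=33549419497, p(149)=37027355200, p(150)=40853235313, p(151)=45060624582, p(152)=49686288421, p(153)=54770336324, p(154)=60356673280, p(155)=66493182097.
Final step: p(156) = p(155) + p(154) - p(151) - p(149) + p(144) + p(141) - p(134) - p(130) + p(121) + p(116) - p(105) - p(99) + p(86) + p(79) - p(64) - p(56) + p(39) + p(30) - p(11) - p(1)
= 66493182097 + 60356673280 - 45060624582 - 37027355200 + 22540654445 + 16670689208 - 8149040695 - 5371315400 + 2056148051 + 1188908248 - 342325709 - 169229875 + 34262962 + 13848650 - 1741630 - 526823 + 31185 + 5604 - 56 - 1
= 73232243759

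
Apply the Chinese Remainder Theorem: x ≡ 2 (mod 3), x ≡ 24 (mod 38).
62

Using Chinese Remainder Theorem:
M = 3 × 38 = 114
M1 = 38, M2 = 3
y1 = 38^(-1) mod 3 = 2
y2 = 3^(-1) mod 38 = 13
x = (2×38×2 + 24×3×13) mod 114 = 62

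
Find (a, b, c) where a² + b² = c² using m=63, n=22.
(3485, 2772, 4453)

Euclid's formula: a = m² - n², b = 2mn, c = m² + n²
m = 63, n = 22
a = 63² - 22² = 3969 - 484 = 3485
b = 2 × 63 × 22 = 2772
c = 63² + 22² = 3969 + 484 = 4453
Verification: 3485² + 2772² = 12145225 + 7683984 = 19829209 = 4453² ✓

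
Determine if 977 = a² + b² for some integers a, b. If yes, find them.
4² + 31² (a=4, b=31)

Factorization: 977 = 977
By Fermat: n is sum of two squares iff every prime p ≡ 3 (mod 4) appears to even power.
All primes ≡ 3 (mod 4) appear to even power.
Search a = 0, 1, 2, … for 977 - a² a perfect square: first hit at a = 4: 977 - 16 = 961 = 31².
977 = 4² + 31² = 16 + 961 ✓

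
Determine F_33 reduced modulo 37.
32

Matrix identity: Q^n = [[F_(n+1), F_n], [F_n, F_(n-1)]] with Q = [[1,1],[1,0]].
n = 33 = 100001₂. Square-and-multiply, entries mod 37:
Q^1 = [[1,1],[1,0]]
Q^2 = (Q^1)² = [[2,1],[1,1]]
Q^4 = (Q^2)² = [[5,3],[3,2]]
Q^8 = (Q^4)² = [[34,21],[21,13]]
Q^16 = (Q^8)² = [[6,25],[25,18]]
Q^33 = (Q^16)²·Q = [[3,32],[32,8]]
F_33 mod 37 = Q^33[0][1] = 32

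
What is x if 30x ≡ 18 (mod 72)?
x ≡ 3 (mod 12)

gcd(30, 72) = 6, which divides 18, so solutions exist.
Divide through by 6: 5x ≡ 3 (mod 12).
Find 5^(-1) mod 12 by the extended Euclidean algorithm:
12 = 2 × 5 + 2  ⟹  2 = (1)·12 + (-2)·5
5 = 2 × 2 + 1  ⟹  1 = (-2)·12 + (5)·5
So (5)·5 ≡ 1 (mod 12), i.e. 5^(-1) ≡ 5 (mod 12).
x ≡ 5 × 3 = 15 ≡ 3 (mod 12).
Check: 30 × 3 = 90 ≡ 18 (mod 72).
x ≡ 3 (mod 12), giving 6 solutions mod 72.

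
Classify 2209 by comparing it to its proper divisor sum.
deficient

Proper divisors of 2209: sum = 1 + 47 = 48
Since 48 < 2209, 2209 is deficient.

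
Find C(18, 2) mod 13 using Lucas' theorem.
10

Using Lucas' theorem:
Write n=18 and k=2 in base 13:
n in base 13: [1, 5]
k in base 13: [0, 2]
C(18,2) mod 13 = ∏ C(n_i, k_i) mod 13
Digit binomials (mod 13): C(1,0) = 1; C(5,2) = 10
Product: 1 × 10 = 10 ≡ 10 (mod 13)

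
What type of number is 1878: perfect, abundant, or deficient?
abundant

Proper divisors of 1878: sum = 1 + 2 + 3 + 6 + 313 + 626 + 939 = 1890
Since 1890 > 1878, 1878 is abundant.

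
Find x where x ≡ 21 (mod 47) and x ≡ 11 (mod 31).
538

Using Chinese Remainder Theorem:
M = 47 × 31 = 1457
M1 = 31, M2 = 47
y1 = 31^(-1) mod 47 = 44
y2 = 47^(-1) mod 31 = 2
x = (21×31×44 + 11×47×2) mod 1457 = 538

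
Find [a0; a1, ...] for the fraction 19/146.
[0; 7, 1, 2, 6]

Euclidean algorithm steps:
19 = 0 × 146 + 19
146 = 7 × 19 + 13
19 = 1 × 13 + 6
13 = 2 × 6 + 1
6 = 6 × 1 + 0
Continued fraction: [0; 7, 1, 2, 6]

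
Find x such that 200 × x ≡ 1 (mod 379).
343

gcd(200, 379) = 1, so the inverse exists.
Extended Euclidean algorithm on (379, 200):
379 = 1 × 200 + 179  ⟹  179 = (1)·379 + (-1)·200
200 = 1 × 179 + 21  ⟹  21 = (-1)·379 + (2)·200
179 = 8 × 21 + 11  ⟹  11 = (9)·379 + (-17)·200
21 = 1 × 11 + 10  ⟹  10 = (-10)·379 + (19)·200
11 = 1 × 10 + 1  ⟹  1 = (19)·379 + (-36)·200
So (-36)·200 ≡ 1 (mod 379), i.e. 200^(-1) ≡ -36 ≡ 343 (mod 379).
Check: 200 × 343 = 68600 ≡ 1 (mod 379)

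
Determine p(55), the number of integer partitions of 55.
451276

p(n) counts ways to write n as a sum of positive integers (order ignored).
Euler's pentagonal recurrence: p(k) = p(k-1) + p(k-2) - p(k-5) - p(k-7) + p(k-12) + p(k-15) - ... (offsets j(3j∓1)/2, signs ++--, p(0)=1, p(<0)=0).
DP table for k = 0..54: p(0)=1, p(1)=1, p(2)=2, p(3)=3, p(4)=5, p(5)=7, p(6)=11, p(7)=15, p(8)=22, p(9)=30, p(10)=42, p(11)=56, p(12)=77, p(13)=101, p(14)=135, p(15)=176, p(16)=231, p(17)=297, p(18)=385, p(19)=490, p(20)=627, p(21)=792, p(22)=1002, p(23)=1255, p(24)=1575, p(25)=1958, p(26)=2436, p(27)=3010, p(28)=3718, p(29)=4565, p(30)=5604, p(31)=6842, p(32)=8349, p(33)=10143, p(34)=12310, p(35)=14883, p(36)=17977, p(37)=21637, p(38)=26015, p(39)=31185, p(40)=37338, p(41)=44583, p(42)=53174, p(43)=63261, p(44)=75175, p(45)=89134, p(46)=105558, p(47)=124754, p(48)=147273, p(49)=173525, p(50)=204226, p(51)=239943, p(52)=281589, p(53)=329931, p(54)=386155.
Final step: p(55) = p(54) + p(53) - p(50) - p(48) + p(43) + p(40) - p(33) - p(29) + p(20) + p(15) - p(4)
= 386155 + 329931 - 204226 - 147273 + 63261 + 37338 - 10143 - 4565 + 627 + 176 - 5
= 451276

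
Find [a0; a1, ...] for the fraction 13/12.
[1; 12]

Euclidean algorithm steps:
13 = 1 × 12 + 1
12 = 12 × 1 + 0
Continued fraction: [1; 12]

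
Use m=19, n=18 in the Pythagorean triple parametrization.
(37, 684, 685)

Euclid's formula: a = m² - n², b = 2mn, c = m² + n²
m = 19, n = 18
a = 19² - 18² = 361 - 324 = 37
b = 2 × 19 × 18 = 684
c = 19² + 18² = 361 + 324 = 685
Verification: 37² + 684² = 1369 + 467856 = 469225 = 685² ✓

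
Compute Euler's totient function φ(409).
408

409 = 409
φ(n) = n × ∏(1 - 1/p) for each prime p dividing n
φ(409) = 409 × (1 - 1/409) = 408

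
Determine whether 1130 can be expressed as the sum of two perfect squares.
13² + 31² (a=13, b=31)

Factorization: 1130 = 2 × 5 × 113
By Fermat: n is sum of two squares iff every prime p ≡ 3 (mod 4) appears to even power.
All primes ≡ 3 (mod 4) appear to even power.
Search a = 0, 1, 2, … for 1130 - a² a perfect square: first hit at a = 13: 1130 - 169 = 961 = 31².
1130 = 13² + 31² = 169 + 961 ✓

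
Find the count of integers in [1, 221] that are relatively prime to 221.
192

221 = 13 × 17
φ(n) = n × ∏(1 - 1/p) for each prime p dividing n
φ(221) = 221 × (1 - 1/13) × (1 - 1/17) = 192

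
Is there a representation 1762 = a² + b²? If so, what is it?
9² + 41² (a=9, b=41)

Factorization: 1762 = 2 × 881
By Fermat: n is sum of two squares iff every prime p ≡ 3 (mod 4) appears to even power.
All primes ≡ 3 (mod 4) appear to even power.
Search a = 0, 1, 2, … for 1762 - a² a perfect square: first hit at a = 9: 1762 - 81 = 1681 = 41².
1762 = 9² + 41² = 81 + 1681 ✓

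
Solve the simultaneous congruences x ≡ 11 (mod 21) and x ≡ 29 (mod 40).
389

Using Chinese Remainder Theorem:
M = 21 × 40 = 840
M1 = 40, M2 = 21
y1 = 40^(-1) mod 21 = 10
y2 = 21^(-1) mod 40 = 21
x = (11×40×10 + 29×21×21) mod 840 = 389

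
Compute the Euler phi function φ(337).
336

337 = 337
φ(n) = n × ∏(1 - 1/p) for each prime p dividing n
φ(337) = 337 × (1 - 1/337) = 336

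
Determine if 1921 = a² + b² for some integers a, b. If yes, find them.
20² + 39² (a=20, b=39)

Factorization: 1921 = 17 × 113
By Fermat: n is sum of two squares iff every prime p ≡ 3 (mod 4) appears to even power.
All primes ≡ 3 (mod 4) appear to even power.
Search a = 0, 1, 2, … for 1921 - a² a perfect square: first hit at a = 20: 1921 - 400 = 1521 = 39².
1921 = 20² + 39² = 400 + 1521 ✓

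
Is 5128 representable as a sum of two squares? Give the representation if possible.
42² + 58² (a=42, b=58)

Factorization: 5128 = 2^3 × 641
By Fermat: n is sum of two squares iff every prime p ≡ 3 (mod 4) appears to even power.
All primes ≡ 3 (mod 4) appear to even power.
Search a = 0, 1, 2, … for 5128 - a² a perfect square: first hit at a = 42: 5128 - 1764 = 3364 = 58².
5128 = 42² + 58² = 1764 + 3364 ✓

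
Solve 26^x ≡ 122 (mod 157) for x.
134

Baby-step giant-step with step n = ⌈√157⌉ = 13.
Baby steps 26^j mod 157 (j:value) for j=0..12: 0:1, 1:26, 2:48, 3:149, 4:106, 5:87, 6:64, 7:94, 8:89, 9:116, 10:33, 11:73, 12:14.
Giant-step multiplier: 26^(-13) ≡ 26^(156-13) = 26^143 ≡ 22 (mod 157).
Giant steps γ_i = 122·22^i mod 157: γ_0=122, γ_1=15, γ_2=16, γ_3=38, γ_4=51, γ_5=23, γ_6=35, γ_7=142, γ_8=141, γ_9=119, γ_10=106 (in table at j=4).
x = i·n + j = 10·13 + 4 = 134.
Check: 26^134 ≡ 122 (mod 157).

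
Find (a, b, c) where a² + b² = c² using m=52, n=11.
(2583, 1144, 2825)

Euclid's formula: a = m² - n², b = 2mn, c = m² + n²
m = 52, n = 11
a = 52² - 11² = 2704 - 121 = 2583
b = 2 × 52 × 11 = 1144
c = 52² + 11² = 2704 + 121 = 2825
Verification: 2583² + 1144² = 6671889 + 1308736 = 7980625 = 2825² ✓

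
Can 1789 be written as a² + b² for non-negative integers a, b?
5² + 42² (a=5, b=42)

Factorization: 1789 = 1789
By Fermat: n is sum of two squares iff every prime p ≡ 3 (mod 4) appears to even power.
All primes ≡ 3 (mod 4) appear to even power.
Search a = 0, 1, 2, … for 1789 - a² a perfect square: first hit at a = 5: 1789 - 25 = 1764 = 42².
1789 = 5² + 42² = 25 + 1764 ✓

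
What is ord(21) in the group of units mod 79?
13

79 is prime, so ord(21) divides φ(79) = 78.
Divisors of 78: 1, 2, 3, 6, 13, 26, 39, 78.
Repeated squaring: 21^1 ≡ 21, 21^2 ≡ 46, 21^4 ≡ 62, 21^8 ≡ 52, 21^16 ≡ 18, 21^32 ≡ 8, 21^64 ≡ 64 (mod 79).
Test 21^d mod 79 for each divisor d in increasing order:
21^1 ≡ 21
21^2 ≡ 46
21^3 = 21^2·21^1 ≡ 18
21^6 = 21^4·21^2 ≡ 8
21^13 = 21^8·21^4·21^1 ≡ 1  ← first divisor giving 1
The order is 13.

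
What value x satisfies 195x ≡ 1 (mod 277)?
152

gcd(195, 277) = 1, so the inverse exists.
Extended Euclidean algorithm on (277, 195):
277 = 1 × 195 + 82  ⟹  82 = (1)·277 + (-1)·195
195 = 2 × 82 + 31  ⟹  31 = (-2)·277 + (3)·195
82 = 2 × 31 + 20  ⟹  20 = (5)·277 + (-7)·195
31 = 1 × 20 + 11  ⟹  11 = (-7)·277 + (10)·195
20 = 1 × 11 + 9  ⟹  9 = (12)·277 + (-17)·195
11 = 1 × 9 + 2  ⟹  2 = (-19)·277 + (27)·195
9 = 4 × 2 + 1  ⟹  1 = (88)·277 + (-125)·195
So (-125)·195 ≡ 1 (mod 277), i.e. 195^(-1) ≡ -125 ≡ 152 (mod 277).
Check: 195 × 152 = 29640 ≡ 1 (mod 277)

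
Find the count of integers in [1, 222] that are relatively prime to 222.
72

222 = 2 × 3 × 37
φ(n) = n × ∏(1 - 1/p) for each prime p dividing n
φ(222) = 222 × (1 - 1/2) × (1 - 1/3) × (1 - 1/37) = 72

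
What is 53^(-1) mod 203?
23

gcd(53, 203) = 1, so the inverse exists.
Extended Euclidean algorithm on (203, 53):
203 = 3 × 53 + 44  ⟹  44 = (1)·203 + (-3)·53
53 = 1 × 44 + 9  ⟹  9 = (-1)·203 + (4)·53
44 = 4 × 9 + 8  ⟹  8 = (5)·203 + (-19)·53
9 = 1 × 8 + 1  ⟹  1 = (-6)·203 + (23)·53
So (23)·53 ≡ 1 (mod 203), i.e. 53^(-1) ≡ 23 (mod 203).
Check: 53 × 23 = 1219 ≡ 1 (mod 203)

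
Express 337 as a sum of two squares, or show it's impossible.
9² + 16² (a=9, b=16)

Factorization: 337 = 337
By Fermat: n is sum of two squares iff every prime p ≡ 3 (mod 4) appears to even power.
All primes ≡ 3 (mod 4) appear to even power.
Search a = 0, 1, 2, … for 337 - a² a perfect square: first hit at a = 9: 337 - 81 = 256 = 16².
337 = 9² + 16² = 81 + 256 ✓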